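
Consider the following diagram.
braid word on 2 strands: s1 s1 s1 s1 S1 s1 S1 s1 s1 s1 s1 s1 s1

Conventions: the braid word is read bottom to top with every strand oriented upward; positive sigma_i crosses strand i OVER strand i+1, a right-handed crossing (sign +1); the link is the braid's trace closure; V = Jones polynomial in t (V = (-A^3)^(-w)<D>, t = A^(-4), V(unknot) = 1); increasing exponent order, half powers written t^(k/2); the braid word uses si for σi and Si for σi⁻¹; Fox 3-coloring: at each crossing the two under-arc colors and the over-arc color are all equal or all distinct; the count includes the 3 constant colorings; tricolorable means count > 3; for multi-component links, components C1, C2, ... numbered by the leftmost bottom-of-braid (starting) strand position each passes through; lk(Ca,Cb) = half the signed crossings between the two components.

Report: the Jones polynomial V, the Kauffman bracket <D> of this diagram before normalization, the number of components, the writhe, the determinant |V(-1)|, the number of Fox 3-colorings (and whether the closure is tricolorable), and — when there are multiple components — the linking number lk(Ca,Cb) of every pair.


Jones polynomial: V(t) = t^4 + t^6 - t^7 + t^8 - t^9 + t^10 - t^11 + t^12 - t^13
<D> = A^-25 - A^-21 + A^-17 - A^-13 + A^-9 - A^-5 + A^-1 - A^3 - A^11; writhe +9
components 1, writhe +9 (13 crossings)
3-colorings: 9 of 3^13, det 9 — tricolorable
note: w = +9 (over 13 crossings) is diagram-only; (-A^3)^(-9) removes it from V


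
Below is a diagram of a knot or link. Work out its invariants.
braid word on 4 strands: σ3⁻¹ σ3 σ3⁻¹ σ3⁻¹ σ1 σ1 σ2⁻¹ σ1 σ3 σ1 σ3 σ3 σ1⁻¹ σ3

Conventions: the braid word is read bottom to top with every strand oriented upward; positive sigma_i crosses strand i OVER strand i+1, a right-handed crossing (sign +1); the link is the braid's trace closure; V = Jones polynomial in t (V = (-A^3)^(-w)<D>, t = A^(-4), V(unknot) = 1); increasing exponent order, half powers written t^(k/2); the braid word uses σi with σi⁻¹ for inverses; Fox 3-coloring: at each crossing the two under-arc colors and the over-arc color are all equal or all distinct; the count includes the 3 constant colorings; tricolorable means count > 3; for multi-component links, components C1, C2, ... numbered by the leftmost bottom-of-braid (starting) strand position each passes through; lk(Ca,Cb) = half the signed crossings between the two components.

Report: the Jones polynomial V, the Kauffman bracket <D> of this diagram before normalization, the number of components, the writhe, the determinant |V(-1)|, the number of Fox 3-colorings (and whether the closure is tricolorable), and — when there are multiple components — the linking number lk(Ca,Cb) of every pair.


Jones polynomial: V(t) = -t^(3/2) - 2t^(7/2) + t^(9/2) - t^(11/2) + t^(13/2)
<D> = A^-14 - A^-10 + A^-6 - 2A^-2 - A^6; writhe +4
components 2, writhe +4 (14 crossings)
linking number lk(C1,C2) = +1
3-colorings: 9 of 3^14, det 6 — tricolorable
note: free reduction leaves σ3⁻¹ σ3⁻¹ σ1 σ1 σ2⁻¹ σ1 σ3 σ1 σ3 σ3 σ1⁻¹ σ3 of the original 14 letters


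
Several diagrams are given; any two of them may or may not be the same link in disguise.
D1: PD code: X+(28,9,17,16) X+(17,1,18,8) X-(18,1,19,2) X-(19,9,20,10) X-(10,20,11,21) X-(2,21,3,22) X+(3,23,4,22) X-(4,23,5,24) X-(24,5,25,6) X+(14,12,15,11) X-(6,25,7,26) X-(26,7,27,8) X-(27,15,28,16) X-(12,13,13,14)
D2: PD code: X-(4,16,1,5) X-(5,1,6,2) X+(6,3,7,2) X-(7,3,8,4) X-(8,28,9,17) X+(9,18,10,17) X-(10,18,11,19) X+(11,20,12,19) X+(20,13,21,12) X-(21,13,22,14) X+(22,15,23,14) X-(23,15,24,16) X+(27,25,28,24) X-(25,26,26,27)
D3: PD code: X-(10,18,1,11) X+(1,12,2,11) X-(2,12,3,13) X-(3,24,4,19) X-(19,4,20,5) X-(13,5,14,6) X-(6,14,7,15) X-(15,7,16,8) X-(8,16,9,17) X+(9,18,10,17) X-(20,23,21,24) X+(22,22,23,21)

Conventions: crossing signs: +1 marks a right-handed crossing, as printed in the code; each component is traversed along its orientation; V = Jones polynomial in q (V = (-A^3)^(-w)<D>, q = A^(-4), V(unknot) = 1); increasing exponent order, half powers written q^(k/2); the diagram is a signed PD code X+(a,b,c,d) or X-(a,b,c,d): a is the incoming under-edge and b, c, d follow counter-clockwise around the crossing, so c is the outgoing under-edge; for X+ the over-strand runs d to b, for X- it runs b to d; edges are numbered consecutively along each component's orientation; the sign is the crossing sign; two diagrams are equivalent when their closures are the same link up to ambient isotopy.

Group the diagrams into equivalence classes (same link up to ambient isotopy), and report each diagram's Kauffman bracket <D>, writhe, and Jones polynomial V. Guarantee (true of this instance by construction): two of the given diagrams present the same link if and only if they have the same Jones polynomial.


classes: {D1, D3} | {D2}
V(D1) = q^-8 - q^-7 + 2q^-6 - q^-5 + 2q^-4 + q^-2  [14 crossings, <D> = A^-10 + 2A^-2 - A^2 + 2A^6 - A^10 + A^14, w = -6]
V(D2) = q^-3 + q^-2 + q^-1 + 1  [14 crossings, <D> = A^-6 + A^-2 + A^2 + A^6, w = -2]
D3 (bracket A^-10 + 2A^-2 - A^2 + 2A^6 - A^10 + A^14; 12 crossings at w = -6): V = q^-8 - q^-7 + 2q^-6 - q^-5 + 2q^-4 + q^-2
note: comparing 3 Jones polynomials yields 2 groups


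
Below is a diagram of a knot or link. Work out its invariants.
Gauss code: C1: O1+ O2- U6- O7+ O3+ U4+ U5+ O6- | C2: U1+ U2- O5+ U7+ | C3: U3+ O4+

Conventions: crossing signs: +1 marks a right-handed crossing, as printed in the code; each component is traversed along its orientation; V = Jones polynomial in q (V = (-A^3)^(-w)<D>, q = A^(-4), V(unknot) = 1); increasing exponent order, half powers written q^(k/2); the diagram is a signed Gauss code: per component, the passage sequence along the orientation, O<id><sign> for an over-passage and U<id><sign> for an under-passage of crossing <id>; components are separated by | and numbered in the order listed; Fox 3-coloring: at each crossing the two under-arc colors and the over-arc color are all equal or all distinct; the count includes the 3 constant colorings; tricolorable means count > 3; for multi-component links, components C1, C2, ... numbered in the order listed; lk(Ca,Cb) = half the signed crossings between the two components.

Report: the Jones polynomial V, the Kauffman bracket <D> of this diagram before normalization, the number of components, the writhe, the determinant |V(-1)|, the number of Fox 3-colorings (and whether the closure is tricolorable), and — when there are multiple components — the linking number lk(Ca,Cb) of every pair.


V(q) = q + 2q^3 + q^5
bracket: -A^-11 - 2A^-3 - A^5, w = +3
3 components, writhe +3, over 7 crossings
lk(C1,C2) = +1
linking number lk(C1,C3) = +1
lk(C2,C3): 0
det 4, colorings 3 of 3^7 — not tricolorable
observation: the span of V is 4, within the link bound 7 + 3 - 1


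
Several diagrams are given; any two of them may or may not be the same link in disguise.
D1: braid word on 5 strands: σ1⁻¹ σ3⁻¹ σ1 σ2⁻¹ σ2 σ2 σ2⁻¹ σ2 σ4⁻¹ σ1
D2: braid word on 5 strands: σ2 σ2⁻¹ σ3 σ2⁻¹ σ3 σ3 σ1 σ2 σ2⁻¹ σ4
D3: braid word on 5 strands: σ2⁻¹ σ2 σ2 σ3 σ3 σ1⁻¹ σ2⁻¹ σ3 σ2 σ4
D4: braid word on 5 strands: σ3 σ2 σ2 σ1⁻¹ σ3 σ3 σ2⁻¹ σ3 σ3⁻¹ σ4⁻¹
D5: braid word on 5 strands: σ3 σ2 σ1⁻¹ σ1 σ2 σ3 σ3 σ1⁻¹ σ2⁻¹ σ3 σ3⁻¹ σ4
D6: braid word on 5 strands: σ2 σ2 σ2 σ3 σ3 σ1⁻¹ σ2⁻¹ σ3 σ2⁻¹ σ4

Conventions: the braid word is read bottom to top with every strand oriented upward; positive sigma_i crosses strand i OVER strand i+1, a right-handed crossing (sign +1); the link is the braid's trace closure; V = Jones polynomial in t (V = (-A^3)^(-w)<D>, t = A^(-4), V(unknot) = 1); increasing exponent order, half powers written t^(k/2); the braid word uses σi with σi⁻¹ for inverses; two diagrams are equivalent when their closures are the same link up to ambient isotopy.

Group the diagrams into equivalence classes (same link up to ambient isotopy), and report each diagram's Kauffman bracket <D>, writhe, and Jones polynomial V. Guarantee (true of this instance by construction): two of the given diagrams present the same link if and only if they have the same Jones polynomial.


classes: {D1} | {D2} | {D3, D4, D5, D6}
V(D1) = 1  [10 crossings, <D> = 1, w = 0]
V(D2) = t + t^3 - t^4  (w +4, c 10, <D> = -A^-4 + 1 + A^8)
V(D3) = t - t^2 + 2t^3 - t^4 + t^5 - t^6  (w +4, c 10, <D> = -A^-12 + A^-8 - A^-4 + 2 - A^4 + A^8)
V(D4) = t - t^2 + 2t^3 - t^4 + t^5 - t^6  [10 crossings, <D> = -A^-18 + A^-14 - A^-10 + 2A^-6 - A^-2 + A^2, w = +2]
D5 (bracket -A^-12 + A^-8 - A^-4 + 2 - A^4 + A^8; 12 crossings at w = +4): V = t - t^2 + 2t^3 - t^4 + t^5 - t^6
V(D6) = t - t^2 + 2t^3 - t^4 + t^5 - t^6  [10 crossings, <D> = -A^-12 + A^-8 - A^-4 + 2 - A^4 + A^8, w = +4]
note: V(t) takes 3 values over 6 diagrams, fixing the grouping


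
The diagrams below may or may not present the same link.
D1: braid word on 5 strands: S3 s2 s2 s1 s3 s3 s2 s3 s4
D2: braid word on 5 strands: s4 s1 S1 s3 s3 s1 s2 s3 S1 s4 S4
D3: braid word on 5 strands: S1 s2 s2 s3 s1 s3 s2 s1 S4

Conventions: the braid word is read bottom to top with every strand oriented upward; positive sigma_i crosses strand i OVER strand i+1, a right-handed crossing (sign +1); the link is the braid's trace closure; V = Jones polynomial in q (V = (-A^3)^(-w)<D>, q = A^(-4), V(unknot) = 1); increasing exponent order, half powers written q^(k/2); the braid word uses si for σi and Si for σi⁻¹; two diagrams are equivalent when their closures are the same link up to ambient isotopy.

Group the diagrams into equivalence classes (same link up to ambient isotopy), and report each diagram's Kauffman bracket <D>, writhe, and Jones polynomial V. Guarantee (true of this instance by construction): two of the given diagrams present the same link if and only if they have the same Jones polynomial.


classes: {D1, D3} | {D2}
V(D1) = -q^(3/2) - 2q^(7/2) + q^(9/2) - q^(11/2) + q^(13/2)  [9 crossings, <D> = -A^-5 + A^-1 - A^3 + 2A^7 + A^15, w = +7]
D2 (bracket -A^-3 + A^5 + A^9 + A^13; 11 crossings at w = +5): V = -q^(1/2) - q^(3/2) - q^(5/2) + q^(9/2)
V(D3) = -q^(3/2) - 2q^(7/2) + q^(9/2) - q^(11/2) + q^(13/2)  [9 crossings, <D> = -A^-11 + A^-7 - A^-3 + 2A + A^9, w = +5]
note: 2 values of V(q) split the 3 diagrams


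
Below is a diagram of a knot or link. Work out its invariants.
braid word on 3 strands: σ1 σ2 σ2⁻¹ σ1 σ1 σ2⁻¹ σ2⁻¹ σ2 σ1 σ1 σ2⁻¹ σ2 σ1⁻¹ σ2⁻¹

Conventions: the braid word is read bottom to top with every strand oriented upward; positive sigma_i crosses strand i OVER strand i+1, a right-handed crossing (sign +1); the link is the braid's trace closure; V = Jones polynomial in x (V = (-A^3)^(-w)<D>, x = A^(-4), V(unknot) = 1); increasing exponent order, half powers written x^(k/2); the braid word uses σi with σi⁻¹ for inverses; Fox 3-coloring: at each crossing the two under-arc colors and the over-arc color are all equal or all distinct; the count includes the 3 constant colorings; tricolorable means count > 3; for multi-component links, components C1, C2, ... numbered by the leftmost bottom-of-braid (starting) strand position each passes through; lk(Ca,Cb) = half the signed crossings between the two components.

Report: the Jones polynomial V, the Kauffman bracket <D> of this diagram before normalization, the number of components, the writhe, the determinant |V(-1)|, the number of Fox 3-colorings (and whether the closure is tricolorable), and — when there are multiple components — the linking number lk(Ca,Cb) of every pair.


V = x^-1 - 1 + 2x - 2x^2 + 2x^3 - 2x^4 + x^5
<D> = A^-14 - 2A^-10 + 2A^-6 - 2A^-2 + 2A^2 - A^6 + A^10 (w = +2)
1 component over 14 crossings, w = +2
3 Fox colorings among 3^14, |V(-1)| = 11: not tricolorable
why: the span of V is 6, forcing >= 6 crossings in any diagram


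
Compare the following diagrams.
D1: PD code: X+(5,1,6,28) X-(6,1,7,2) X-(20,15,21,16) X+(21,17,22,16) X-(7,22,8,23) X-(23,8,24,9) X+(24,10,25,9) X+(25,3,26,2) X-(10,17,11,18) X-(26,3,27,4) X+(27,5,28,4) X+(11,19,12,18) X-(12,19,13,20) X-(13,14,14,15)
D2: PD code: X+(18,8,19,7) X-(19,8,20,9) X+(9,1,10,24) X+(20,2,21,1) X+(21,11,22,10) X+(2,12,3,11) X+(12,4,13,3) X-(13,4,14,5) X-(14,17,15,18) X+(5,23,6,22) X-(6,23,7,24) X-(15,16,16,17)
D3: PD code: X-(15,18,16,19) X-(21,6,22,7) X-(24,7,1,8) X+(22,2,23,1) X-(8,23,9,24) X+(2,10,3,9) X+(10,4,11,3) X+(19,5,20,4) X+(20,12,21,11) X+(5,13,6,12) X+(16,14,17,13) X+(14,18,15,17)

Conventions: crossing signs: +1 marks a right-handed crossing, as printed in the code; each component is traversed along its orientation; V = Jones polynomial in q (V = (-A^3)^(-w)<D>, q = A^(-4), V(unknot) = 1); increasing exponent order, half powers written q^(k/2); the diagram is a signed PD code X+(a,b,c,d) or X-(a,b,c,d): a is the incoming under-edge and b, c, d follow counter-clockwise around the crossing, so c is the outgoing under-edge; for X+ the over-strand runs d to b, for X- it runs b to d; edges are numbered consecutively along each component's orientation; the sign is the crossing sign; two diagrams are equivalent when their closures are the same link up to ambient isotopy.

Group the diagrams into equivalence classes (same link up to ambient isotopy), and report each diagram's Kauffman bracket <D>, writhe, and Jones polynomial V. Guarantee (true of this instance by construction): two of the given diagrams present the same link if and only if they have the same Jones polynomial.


classes: {D1} | {D2} | {D3}
V(D1) = 1  [14 crossings, <D> = A^-6, w = -2]
D2 (bracket -A^-10 + A^-6 + A^2; 12 crossings at w = +2): V = q + q^3 - q^4
D3 (bracket A^-8 - 2A^-4 + 2 - 2A^4 + 2A^8 - A^12 + A^16; 12 crossings at w = +4): V = q^-1 - 1 + 2q - 2q^2 + 2q^3 - 2q^4 + q^5
note: 3 classes among 3 diagrams; unequal V(q) rules out equality


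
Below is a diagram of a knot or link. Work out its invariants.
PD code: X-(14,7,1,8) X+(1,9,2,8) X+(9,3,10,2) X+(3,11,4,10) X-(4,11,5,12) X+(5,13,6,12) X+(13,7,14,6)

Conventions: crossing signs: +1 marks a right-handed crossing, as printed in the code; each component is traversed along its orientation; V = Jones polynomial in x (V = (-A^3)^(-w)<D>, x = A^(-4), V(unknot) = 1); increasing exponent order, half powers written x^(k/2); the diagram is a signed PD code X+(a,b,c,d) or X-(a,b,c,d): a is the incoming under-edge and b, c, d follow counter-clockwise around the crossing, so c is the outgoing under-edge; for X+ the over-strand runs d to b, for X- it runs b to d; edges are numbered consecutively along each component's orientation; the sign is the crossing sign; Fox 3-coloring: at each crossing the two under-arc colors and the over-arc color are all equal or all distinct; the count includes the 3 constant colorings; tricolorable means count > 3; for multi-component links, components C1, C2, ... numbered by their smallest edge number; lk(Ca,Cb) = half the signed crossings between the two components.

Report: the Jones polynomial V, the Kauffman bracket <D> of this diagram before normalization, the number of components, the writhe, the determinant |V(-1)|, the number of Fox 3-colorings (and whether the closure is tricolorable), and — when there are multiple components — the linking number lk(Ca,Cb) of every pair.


V(x) = x + x^3 - x^4
bracket: A^-7 - A^-3 - A^5, w = +3
1 component, writhe +3, over 7 crossings
det 3, colorings 9 of 3^7 — tricolorable
observation: w = +3 (over 7 crossings) is diagram-only; (-A^3)^(-3) removes it from V


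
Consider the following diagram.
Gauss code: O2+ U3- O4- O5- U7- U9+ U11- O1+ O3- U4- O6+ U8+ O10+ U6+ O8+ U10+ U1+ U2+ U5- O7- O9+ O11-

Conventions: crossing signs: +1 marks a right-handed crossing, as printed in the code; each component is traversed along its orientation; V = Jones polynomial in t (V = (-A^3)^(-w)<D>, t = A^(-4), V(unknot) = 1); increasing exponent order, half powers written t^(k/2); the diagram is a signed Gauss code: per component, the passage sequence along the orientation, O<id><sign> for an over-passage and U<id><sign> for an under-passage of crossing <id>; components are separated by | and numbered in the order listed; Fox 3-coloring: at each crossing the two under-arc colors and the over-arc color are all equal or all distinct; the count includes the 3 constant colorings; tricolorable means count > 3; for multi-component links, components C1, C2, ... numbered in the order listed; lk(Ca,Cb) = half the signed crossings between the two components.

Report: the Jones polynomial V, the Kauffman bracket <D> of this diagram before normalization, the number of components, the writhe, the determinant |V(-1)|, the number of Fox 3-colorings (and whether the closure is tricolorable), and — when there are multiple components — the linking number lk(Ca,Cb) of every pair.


V(t) = -t^-3 + t^-2 - t^-1 + 3 - t + t^2 - t^3
bracket: A^-9 - A^-5 + A^-1 - 3A^3 + A^7 - A^11 + A^15, w = +1
1 component, writhe +1, over 11 crossings
det 9, colorings 27 of 3^11 — tricolorable
observation: the span of V is 6, forcing >= 6 crossings in any diagram


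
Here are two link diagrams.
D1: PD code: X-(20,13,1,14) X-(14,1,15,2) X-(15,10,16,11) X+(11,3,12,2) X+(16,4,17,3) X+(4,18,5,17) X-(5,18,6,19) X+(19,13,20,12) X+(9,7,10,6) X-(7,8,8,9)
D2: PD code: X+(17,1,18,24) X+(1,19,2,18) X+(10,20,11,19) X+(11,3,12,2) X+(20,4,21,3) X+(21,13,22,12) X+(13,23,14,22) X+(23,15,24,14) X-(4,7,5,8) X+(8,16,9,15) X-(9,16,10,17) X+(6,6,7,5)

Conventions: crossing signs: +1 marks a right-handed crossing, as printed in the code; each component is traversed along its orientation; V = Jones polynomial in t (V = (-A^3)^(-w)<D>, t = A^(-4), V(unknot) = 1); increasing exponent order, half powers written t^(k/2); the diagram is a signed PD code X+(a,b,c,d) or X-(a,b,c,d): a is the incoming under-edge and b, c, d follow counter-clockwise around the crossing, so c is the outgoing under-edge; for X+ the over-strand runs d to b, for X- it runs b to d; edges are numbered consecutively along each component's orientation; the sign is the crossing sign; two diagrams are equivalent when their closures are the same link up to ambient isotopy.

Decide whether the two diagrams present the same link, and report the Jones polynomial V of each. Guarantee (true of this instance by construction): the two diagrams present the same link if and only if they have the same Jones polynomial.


same link: no
V(D1) = 1  [10 crossings, <D> = 1, w = 0]
V(D2) = t^3 + t^5 - t^6 + t^7 - t^8 + t^9 - t^10  [12 crossings, <D> = -A^-16 + A^-12 - A^-8 + A^-4 - 1 + A^4 + A^12, w = +8]
insight: 2 values of V(t) split the 2 diagrams


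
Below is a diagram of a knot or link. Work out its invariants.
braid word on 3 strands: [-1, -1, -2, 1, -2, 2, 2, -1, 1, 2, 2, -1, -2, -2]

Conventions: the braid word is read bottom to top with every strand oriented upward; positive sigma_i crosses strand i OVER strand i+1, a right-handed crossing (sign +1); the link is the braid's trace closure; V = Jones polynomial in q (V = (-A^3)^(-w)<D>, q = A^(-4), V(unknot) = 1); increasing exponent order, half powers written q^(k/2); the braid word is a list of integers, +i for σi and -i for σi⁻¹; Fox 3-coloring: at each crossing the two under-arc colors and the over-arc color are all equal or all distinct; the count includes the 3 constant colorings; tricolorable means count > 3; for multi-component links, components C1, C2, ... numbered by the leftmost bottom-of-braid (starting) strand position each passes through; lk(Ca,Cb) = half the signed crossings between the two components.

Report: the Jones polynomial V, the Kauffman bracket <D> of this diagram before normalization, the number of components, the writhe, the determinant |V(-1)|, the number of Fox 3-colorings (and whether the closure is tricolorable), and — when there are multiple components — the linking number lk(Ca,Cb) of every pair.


V = -q^-5 + q^-4 - q^-3 + 2q^-2 - q^-1 + 2 - q
<D> = -A^-10 + 2A^-6 - A^-2 + 2A^2 - A^6 + A^10 - A^14 (w = -2)
1 component over 14 crossings, w = -2
9 Fox colorings among 3^14, |V(-1)| = 9: tricolorable
why: the span of V is 6, forcing >= 6 crossings in any diagram


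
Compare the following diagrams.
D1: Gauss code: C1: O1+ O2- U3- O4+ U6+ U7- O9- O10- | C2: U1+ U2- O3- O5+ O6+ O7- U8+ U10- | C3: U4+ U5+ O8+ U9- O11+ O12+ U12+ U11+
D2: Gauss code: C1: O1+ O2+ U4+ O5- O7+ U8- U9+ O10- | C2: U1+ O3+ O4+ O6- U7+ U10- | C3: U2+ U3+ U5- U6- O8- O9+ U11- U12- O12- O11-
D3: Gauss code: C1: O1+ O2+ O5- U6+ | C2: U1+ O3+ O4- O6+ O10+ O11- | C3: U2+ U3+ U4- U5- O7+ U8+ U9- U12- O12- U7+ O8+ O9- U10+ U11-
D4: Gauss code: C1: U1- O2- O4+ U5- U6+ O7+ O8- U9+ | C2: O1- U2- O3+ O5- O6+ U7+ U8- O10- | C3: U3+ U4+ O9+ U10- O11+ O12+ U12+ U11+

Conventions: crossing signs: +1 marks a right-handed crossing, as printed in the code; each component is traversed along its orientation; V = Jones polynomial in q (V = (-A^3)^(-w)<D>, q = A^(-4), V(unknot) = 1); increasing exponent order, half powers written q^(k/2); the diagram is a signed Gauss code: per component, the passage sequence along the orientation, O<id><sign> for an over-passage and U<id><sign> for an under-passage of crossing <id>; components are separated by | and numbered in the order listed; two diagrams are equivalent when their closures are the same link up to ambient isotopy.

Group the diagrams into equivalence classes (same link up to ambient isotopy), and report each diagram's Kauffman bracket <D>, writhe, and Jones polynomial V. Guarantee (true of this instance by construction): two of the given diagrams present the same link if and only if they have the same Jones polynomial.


equivalence classes: {D1, D4} | {D2, D3}
D1 (bracket A^-2 + 2A^6 + A^14; 12 crossings at w = +2): V = q^-2 + 2 + q^2
V(D2) = 1 + q + q^2 + q^3  (w 0, c 12, <D> = A^-12 + A^-8 + A^-4 + 1)
D3 (bracket A^-6 + A^-2 + A^2 + A^6; 12 crossings at w = +2): V = 1 + q + q^2 + q^3
V(D4) = q^-2 + 2 + q^2  [12 crossings, <D> = A^-2 + 2A^6 + A^14, w = +2]
key observation: 2 classes among 4 diagrams; unequal V(q) rules out equality


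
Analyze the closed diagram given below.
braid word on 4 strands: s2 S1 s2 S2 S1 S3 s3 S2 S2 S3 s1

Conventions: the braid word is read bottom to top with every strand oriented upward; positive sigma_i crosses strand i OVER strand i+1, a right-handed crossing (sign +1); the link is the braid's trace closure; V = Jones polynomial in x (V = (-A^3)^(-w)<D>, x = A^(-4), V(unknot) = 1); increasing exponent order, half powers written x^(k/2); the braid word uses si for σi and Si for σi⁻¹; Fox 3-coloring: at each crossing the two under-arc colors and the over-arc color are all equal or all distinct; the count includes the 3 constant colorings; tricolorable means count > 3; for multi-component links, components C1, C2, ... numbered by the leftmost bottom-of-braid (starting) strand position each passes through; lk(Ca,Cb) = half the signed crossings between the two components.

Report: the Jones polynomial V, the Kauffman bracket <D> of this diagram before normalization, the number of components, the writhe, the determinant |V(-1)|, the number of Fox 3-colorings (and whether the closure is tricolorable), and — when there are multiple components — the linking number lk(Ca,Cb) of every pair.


V = -x^-4 + x^-3 + x^-1
<D> = -A^-5 - A^3 + A^7 (w = -3)
1 component over 11 crossings, w = -3
9 Fox colorings among 3^11, |V(-1)| = 3: tricolorable
why: V spans 3 powers of x: at least 3 crossings in any diagram


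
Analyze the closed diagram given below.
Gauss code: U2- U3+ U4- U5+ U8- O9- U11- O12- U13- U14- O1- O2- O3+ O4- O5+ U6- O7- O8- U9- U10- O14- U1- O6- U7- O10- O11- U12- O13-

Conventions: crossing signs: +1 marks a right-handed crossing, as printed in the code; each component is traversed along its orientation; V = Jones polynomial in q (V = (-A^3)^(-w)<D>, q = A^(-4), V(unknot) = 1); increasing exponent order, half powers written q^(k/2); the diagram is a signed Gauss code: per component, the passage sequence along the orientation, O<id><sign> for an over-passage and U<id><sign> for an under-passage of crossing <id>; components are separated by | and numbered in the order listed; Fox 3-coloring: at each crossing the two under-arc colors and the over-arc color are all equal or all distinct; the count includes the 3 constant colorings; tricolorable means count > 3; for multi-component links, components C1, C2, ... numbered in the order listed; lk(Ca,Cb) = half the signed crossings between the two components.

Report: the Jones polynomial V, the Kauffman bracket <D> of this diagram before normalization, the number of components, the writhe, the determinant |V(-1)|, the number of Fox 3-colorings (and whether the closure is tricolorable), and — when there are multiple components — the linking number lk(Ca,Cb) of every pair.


V = -q^-10 + q^-6 + q^-4
<D> = A^-14 + A^-6 - A^10 (w = -10)
1 component over 14 crossings, w = -10
3 Fox colorings among 3^14, |V(-1)| = 1: not tricolorable
why: the span of V is 6, forcing >= 6 crossings in any diagram


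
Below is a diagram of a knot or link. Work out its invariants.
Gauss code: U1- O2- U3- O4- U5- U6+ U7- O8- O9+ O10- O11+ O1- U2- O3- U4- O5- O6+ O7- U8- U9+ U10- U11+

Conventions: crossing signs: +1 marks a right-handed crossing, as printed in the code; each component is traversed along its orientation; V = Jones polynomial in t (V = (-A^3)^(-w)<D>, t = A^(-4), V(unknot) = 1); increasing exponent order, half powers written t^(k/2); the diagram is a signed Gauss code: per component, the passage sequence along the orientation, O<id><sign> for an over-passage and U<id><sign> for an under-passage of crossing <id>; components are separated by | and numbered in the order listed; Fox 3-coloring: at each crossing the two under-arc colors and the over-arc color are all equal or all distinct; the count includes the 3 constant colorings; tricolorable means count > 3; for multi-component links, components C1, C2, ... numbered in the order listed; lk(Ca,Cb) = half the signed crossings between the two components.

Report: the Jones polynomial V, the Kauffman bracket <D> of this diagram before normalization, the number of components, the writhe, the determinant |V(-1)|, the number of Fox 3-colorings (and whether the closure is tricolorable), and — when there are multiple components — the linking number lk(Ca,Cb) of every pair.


V(t) = -t^-7 + t^-6 - t^-5 + t^-4 + t^-2
bracket: -A^-7 - A + A^5 - A^9 + A^13, w = -5
1 component, writhe -5, over 11 crossings
det 5, colorings 3 of 3^11 — not tricolorable
observation: w = -5 shifts under R1 moves; the (-A^3)^(5) factor cancels that in V


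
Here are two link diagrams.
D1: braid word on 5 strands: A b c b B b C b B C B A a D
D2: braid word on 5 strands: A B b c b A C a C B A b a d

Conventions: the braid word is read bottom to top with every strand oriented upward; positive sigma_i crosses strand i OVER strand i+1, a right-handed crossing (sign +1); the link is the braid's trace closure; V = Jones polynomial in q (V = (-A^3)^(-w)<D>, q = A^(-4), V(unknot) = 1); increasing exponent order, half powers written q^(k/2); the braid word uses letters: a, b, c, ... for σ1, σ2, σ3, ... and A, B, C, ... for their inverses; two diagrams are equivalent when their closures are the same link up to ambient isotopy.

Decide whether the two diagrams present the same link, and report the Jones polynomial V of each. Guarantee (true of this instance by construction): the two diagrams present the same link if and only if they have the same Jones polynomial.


same link: yes
V(D1) = 1  [14 crossings, <D> = A^-6, w = -2]
D2 (bracket 1; 14 crossings at w = 0): V = 1
note: D2 (14 crossings) and D1 (14) are Markov-related braid presentations


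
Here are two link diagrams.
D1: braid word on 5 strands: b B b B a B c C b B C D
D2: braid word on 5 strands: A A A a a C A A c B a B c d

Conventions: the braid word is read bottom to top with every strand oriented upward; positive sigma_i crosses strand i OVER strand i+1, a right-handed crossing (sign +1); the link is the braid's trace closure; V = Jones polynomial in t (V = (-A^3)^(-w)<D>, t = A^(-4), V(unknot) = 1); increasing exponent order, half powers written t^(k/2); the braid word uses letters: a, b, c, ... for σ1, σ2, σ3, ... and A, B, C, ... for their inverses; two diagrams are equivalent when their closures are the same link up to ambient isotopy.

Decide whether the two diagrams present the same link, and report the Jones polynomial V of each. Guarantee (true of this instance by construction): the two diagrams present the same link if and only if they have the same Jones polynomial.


same link: no
V(D1) = 1  [12 crossings, <D> = A^-6, w = -2]
D2 (bracket A^-2 - A^2 + 2A^6 - A^10 + A^14 - A^18; 14 crossings at w = -2): V = -t^-6 + t^-5 - t^-4 + 2t^-3 - t^-2 + t^-1
note: 2 classes among 2 diagrams; unequal V(t) rules out equality


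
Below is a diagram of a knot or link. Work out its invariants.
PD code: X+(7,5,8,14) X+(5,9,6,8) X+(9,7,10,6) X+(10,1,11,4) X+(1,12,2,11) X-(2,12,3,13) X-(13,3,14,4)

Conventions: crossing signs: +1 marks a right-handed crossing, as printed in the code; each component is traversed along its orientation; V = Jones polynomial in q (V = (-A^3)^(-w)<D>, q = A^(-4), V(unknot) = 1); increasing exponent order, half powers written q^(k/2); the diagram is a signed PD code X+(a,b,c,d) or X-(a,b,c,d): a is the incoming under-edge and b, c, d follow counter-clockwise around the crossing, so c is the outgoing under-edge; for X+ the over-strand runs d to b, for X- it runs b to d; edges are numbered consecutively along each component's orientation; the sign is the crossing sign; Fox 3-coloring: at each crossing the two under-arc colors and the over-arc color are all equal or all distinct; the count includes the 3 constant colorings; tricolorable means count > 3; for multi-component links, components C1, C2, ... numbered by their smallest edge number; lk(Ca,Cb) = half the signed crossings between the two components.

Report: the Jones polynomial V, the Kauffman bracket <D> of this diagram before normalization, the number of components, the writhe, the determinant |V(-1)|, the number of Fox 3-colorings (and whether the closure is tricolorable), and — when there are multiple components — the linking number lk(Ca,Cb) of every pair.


V = -q^(1/2) - q^(3/2) - q^(5/2) + q^(9/2)
<D> = -A^-9 + A^-1 + A^3 + A^7 (w = +3)
2 components over 7 crossings, w = +3
lk(C1,C2): 0
27 Fox colorings among 3^7, |V(-1)| = 0: tricolorable
why: the 1 component pair carries total linking 0


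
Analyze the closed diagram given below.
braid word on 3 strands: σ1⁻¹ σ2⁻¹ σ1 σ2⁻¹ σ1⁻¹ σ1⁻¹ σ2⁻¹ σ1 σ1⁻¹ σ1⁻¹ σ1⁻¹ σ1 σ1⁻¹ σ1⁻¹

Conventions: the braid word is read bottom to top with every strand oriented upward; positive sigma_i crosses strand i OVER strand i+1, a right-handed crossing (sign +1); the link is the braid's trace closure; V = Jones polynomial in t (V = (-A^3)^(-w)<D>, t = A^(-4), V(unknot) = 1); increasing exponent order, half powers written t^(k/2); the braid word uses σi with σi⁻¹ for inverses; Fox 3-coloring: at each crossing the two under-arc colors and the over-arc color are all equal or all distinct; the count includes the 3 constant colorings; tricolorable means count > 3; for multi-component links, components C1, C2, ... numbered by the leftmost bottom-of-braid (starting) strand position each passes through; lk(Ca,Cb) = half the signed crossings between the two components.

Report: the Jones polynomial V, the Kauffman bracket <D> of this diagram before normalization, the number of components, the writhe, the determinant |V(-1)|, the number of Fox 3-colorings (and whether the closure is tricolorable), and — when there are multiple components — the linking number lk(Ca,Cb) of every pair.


V(t) = -t^-8 + t^-5 + t^-3
bracket: A^-12 + A^-4 - A^8, w = -8
1 component, writhe -8, over 14 crossings
det 3, colorings 9 of 3^14 — tricolorable
observation: the word shrinks to σ1⁻¹ σ2⁻¹ σ1 σ2⁻¹ σ1⁻¹ σ1⁻¹ σ2⁻¹ σ1⁻¹ σ1⁻¹ σ1⁻¹ after cancelling


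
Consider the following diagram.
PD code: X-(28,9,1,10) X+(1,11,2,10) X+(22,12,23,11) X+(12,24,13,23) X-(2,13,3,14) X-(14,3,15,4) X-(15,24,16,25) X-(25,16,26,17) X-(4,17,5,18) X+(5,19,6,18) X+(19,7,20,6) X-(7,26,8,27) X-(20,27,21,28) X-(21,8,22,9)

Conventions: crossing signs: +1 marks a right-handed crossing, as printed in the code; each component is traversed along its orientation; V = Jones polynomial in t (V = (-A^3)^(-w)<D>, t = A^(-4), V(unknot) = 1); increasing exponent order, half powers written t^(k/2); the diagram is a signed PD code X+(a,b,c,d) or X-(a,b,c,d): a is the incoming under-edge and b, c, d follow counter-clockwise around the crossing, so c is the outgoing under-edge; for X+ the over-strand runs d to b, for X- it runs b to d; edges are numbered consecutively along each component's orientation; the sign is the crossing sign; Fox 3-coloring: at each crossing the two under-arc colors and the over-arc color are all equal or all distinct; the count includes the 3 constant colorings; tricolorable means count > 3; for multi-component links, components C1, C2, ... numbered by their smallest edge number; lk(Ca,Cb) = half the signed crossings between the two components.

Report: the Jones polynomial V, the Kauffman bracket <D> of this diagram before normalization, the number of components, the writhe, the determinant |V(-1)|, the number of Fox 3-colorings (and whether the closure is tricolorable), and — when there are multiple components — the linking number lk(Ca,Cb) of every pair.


V(t) = t^-7 - 2t^-6 + 2t^-5 - 3t^-4 + 3t^-3 - 2t^-2 + 2t^-1
bracket: 2A^-8 - 2A^-4 + 3 - 3A^4 + 2A^8 - 2A^12 + A^16, w = -4
1 component, writhe -4, over 14 crossings
det 15, colorings 9 of 3^14 — tricolorable
observation: w = -4 shifts under R1 moves; the (-A^3)^(4) factor cancels that in V


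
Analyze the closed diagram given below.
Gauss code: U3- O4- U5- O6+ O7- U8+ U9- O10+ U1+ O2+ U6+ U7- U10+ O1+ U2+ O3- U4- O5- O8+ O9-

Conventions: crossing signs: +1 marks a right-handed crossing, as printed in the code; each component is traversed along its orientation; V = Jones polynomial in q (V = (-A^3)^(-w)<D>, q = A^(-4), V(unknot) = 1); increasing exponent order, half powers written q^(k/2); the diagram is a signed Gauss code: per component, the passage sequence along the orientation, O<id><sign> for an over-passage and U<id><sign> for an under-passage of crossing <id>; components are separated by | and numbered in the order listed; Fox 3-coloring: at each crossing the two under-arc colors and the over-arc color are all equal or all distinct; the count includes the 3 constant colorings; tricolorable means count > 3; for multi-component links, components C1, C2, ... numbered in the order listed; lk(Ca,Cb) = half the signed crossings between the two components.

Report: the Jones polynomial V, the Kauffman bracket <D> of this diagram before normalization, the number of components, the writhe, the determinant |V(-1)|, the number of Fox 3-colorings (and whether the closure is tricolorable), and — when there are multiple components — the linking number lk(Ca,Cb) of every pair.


Jones polynomial: V(q) = -q^-3 + q^-2 - q^-1 + 3 - q + q^2 - q^3
<D> = -A^-12 + A^-8 - A^-4 + 3 - A^4 + A^8 - A^12; writhe 0
components 1, writhe 0 (10 crossings)
3-colorings: 27 of 3^10, det 9 — tricolorable
note: the span of V is 6, forcing >= 6 crossings in any diagram


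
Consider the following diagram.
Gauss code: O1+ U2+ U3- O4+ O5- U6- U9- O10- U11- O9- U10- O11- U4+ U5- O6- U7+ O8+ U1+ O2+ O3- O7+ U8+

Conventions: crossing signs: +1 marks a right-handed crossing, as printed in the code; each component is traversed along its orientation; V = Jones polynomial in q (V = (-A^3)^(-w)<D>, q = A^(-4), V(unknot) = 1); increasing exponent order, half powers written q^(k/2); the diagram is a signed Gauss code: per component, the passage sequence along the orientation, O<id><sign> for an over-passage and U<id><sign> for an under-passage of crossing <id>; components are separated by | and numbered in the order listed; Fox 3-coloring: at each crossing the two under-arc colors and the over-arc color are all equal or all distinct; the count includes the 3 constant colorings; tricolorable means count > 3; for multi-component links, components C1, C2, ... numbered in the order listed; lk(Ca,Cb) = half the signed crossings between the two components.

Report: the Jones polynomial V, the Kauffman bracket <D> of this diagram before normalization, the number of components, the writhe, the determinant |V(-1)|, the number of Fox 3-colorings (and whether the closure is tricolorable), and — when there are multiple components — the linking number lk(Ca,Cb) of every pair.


Jones polynomial: V(q) = -q^-3 + q^-2 - q^-1 + 3 - q + q^2 - q^3
<D> = A^-15 - A^-11 + A^-7 - 3A^-3 + A - A^5 + A^9; writhe -1
components 1, writhe -1 (11 crossings)
3-colorings: 27 of 3^11, det 9 — tricolorable
note: V is palindromic (span 6, det 9): q -> 1/q fixes it; necessary, not sufficient, for amphichirality


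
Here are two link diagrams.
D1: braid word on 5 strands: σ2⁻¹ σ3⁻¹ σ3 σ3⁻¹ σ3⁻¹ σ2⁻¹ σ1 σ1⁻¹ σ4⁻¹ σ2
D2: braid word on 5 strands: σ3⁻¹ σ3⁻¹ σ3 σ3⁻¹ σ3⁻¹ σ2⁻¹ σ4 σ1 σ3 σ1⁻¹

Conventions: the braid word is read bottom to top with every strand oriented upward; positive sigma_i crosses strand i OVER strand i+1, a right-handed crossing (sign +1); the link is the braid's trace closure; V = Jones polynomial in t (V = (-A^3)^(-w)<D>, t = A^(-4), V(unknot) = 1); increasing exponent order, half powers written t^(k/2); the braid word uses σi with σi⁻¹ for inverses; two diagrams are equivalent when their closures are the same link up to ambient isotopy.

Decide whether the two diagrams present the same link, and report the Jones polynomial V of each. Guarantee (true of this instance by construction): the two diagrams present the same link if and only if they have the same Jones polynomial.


equivalent: yes
V(D1) = t^-3 + t^-2 + t^-1 + 1  (w -4, c 10, <D> = A^-12 + A^-8 + A^-4 + 1)
D2 (bracket A^-6 + A^-2 + A^2 + A^6; 10 crossings at w = -2): V = t^-3 + t^-2 + t^-1 + 1
why: Markov moves rewrite D1 (10 crossings) into D2 (10)


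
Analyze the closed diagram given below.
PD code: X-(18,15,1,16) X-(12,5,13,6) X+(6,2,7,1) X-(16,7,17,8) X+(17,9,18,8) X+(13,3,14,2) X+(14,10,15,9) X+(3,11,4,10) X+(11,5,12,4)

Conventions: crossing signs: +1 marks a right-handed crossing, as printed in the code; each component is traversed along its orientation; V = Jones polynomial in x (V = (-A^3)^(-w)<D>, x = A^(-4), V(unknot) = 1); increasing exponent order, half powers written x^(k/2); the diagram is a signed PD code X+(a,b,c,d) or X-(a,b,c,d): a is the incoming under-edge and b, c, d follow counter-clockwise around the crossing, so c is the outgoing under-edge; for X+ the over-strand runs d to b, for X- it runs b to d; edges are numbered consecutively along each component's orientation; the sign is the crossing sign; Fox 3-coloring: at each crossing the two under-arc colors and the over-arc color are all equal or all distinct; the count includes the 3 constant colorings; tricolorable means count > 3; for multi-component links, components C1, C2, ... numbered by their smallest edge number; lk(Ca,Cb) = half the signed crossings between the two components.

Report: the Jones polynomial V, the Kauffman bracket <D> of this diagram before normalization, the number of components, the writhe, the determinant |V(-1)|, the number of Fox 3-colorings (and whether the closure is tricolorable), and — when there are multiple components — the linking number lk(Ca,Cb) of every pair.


V(x) = x + x^3 - x^4
bracket: A^-7 - A^-3 - A^5, w = +3
1 component, writhe +3, over 9 crossings
det 3, colorings 9 of 3^9 — tricolorable
observation: V spans 3 powers of x: at least 3 crossings in any diagram


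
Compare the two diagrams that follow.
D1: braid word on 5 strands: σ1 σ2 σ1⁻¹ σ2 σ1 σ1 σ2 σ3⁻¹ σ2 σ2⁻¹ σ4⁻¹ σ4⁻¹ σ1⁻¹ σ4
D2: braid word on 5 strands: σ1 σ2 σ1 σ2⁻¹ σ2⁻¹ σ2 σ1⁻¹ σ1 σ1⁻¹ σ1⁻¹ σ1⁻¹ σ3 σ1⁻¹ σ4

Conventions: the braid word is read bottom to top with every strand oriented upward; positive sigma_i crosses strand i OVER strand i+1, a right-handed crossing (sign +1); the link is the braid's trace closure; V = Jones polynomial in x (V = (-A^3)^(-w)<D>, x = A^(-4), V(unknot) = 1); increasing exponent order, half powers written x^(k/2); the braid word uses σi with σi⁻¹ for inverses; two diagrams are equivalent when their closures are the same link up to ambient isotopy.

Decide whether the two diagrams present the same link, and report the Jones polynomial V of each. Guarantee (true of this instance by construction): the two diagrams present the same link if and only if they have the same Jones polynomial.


equivalent: no
V(D1) = x - x^2 + 2x^3 - x^4 + x^5 - x^6  (w +2, c 14, <D> = -A^-18 + A^-14 - A^-10 + 2A^-6 - A^-2 + A^2)
V(D2) = -x^-4 + x^-3 + x^-1  [14 crossings, <D> = A^4 + A^12 - A^16, w = 0]
key observation: comparing 2 Jones polynomials yields 2 groups
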